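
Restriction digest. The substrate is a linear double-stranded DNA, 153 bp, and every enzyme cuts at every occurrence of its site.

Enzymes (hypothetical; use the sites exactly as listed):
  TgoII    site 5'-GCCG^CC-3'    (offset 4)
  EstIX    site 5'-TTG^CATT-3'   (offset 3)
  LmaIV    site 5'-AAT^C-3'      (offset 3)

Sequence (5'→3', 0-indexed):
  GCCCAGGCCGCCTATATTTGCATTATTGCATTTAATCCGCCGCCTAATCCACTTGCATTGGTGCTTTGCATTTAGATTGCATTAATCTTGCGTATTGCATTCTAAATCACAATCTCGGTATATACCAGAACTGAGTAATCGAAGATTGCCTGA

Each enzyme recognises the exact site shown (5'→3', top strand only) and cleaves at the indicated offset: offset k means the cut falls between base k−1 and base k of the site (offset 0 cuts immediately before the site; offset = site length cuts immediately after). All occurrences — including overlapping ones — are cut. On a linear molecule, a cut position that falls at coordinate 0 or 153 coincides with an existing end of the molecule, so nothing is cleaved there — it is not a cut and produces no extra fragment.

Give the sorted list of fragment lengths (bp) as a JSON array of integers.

Per-enzyme occurrences:
  TgoII (GCCGCC, off=4): starts [6, 38] → cuts [10, 42]
  EstIX (TTGCATT, off=3): starts [17, 25, 52, 65, 76, 94] → cuts [20, 28, 55, 68, 79, 97]
  LmaIV (AATC, off=3): starts [33, 45, 83, 104, 110, 136] → cuts [36, 48, 86, 107, 113, 139]

Pooled cuts: [10, 20, 28, 36, 42, 48, 55, 68, 79, 86, 97, 107, 113, 139]

Fragments:
  [0,10): 10 bp
  [10,20): 10 bp
  [20,28): 8 bp
  [28,36): 8 bp
  [36,42): 6 bp
  [42,48): 6 bp
  [48,55): 7 bp
  [55,68): 13 bp
  [68,79): 11 bp
  [79,86): 7 bp
  [86,97): 11 bp
  [97,107): 10 bp
  [107,113): 6 bp
  [113,139): 26 bp
  [139,153): 14 bp

[6,6,6,7,7,8,8,10,10,10,11,11,13,14,26]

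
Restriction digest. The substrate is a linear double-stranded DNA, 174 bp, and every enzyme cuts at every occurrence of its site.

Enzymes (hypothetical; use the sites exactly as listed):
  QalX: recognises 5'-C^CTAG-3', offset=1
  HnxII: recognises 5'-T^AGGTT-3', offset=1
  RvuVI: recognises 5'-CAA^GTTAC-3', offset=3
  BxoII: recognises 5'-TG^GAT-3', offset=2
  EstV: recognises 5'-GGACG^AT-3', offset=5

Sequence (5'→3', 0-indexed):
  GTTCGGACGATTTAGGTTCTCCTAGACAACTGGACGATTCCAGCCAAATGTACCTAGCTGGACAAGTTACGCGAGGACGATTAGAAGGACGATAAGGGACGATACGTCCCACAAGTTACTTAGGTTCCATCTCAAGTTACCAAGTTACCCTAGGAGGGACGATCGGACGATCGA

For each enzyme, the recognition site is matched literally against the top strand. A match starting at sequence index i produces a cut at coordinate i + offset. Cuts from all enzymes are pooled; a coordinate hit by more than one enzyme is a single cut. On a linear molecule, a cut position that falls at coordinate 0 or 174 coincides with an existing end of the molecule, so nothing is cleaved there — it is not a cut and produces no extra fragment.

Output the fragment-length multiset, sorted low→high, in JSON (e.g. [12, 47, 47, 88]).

Per-enzyme occurrences:
  QalX CCTAG/1: at [20, 52, 148] ⇒ [21, 53, 149]
  HnxII TAGGTT/1: at [12, 120] ⇒ [13, 121]
  RvuVI CAAGTTAC/3: at [62, 111, 132, 140] ⇒ [65, 114, 135, 143]
  BxoII (TGGAT, off=2): no sites
  EstV GGACGAT/5: at [4, 31, 74, 86, 96, 156, 164] ⇒ [9, 36, 79, 91, 101, 161, 169]

All cut coordinates (distinct, sorted): [9, 13, 21, 36, 53, 65, 79, 91, 101, 114, 121, 135, 143, 149, 161, 169]

Fragments:
  [0,9): 9 bp
  [9,13): 4 bp
  [13,21): 8 bp
  [21,36): 15 bp
  [36,53): 17 bp
  [53,65): 12 bp
  [65,79): 14 bp
  [79,91): 12 bp
  [91,101): 10 bp
  [101,114): 13 bp
  [114,121): 7 bp
  [121,135): 14 bp
  [135,143): 8 bp
  [143,149): 6 bp
  [149,161): 12 bp
  [161,169): 8 bp
  [169,174): 5 bp

[4,5,6,7,8,8,8,9,10,12,12,12,13,14,14,15,17]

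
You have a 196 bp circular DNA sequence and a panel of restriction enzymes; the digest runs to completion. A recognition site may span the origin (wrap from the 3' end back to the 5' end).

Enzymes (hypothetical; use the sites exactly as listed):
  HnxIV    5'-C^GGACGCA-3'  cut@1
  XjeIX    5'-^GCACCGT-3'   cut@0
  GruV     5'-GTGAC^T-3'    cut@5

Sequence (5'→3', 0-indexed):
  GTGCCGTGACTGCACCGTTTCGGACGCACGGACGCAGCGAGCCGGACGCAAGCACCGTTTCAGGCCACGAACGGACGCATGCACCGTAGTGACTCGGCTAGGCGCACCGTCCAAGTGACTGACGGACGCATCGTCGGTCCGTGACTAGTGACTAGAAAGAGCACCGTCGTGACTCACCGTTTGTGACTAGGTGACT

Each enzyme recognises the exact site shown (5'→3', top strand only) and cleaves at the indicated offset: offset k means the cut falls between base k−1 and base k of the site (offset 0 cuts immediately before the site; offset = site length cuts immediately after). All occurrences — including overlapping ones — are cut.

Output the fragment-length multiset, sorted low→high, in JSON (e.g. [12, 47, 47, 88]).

Scan for sites:
  HnxIV CGGACGCA/1: at [20, 28, 42, 71, 122] ⇒ [21, 29, 43, 72, 123]
  XjeIX GCACCGT/0: at [11, 51, 80, 103, 160] ⇒ [11, 51, 80, 103, 160]
  GruV GTGACT/5: at [5, 88, 114, 140, 147, 168, 182, 190] ⇒ [10, 93, 119, 145, 152, 173, 187, 195]

All cut coordinates (distinct, sorted): [10, 11, 21, 29, 43, 51, 72, 80, 93, 103, 119, 123, 145, 152, 160, 173, 187, 195]

Fragments:
  10→11: 1 bp
  11→21: 10 bp
  21→29: 8 bp
  29→43: 14 bp
  43→51: 8 bp
  51→72: 21 bp
  72→80: 8 bp
  80→93: 13 bp
  93→103: 10 bp
  103→119: 16 bp
  119→123: 4 bp
  123→145: 22 bp
  145→152: 7 bp
  152→160: 8 bp
  160→173: 13 bp
  173→187: 14 bp
  187→195: 8 bp
  195→10 (wrap): 196-195+10 = 11 bp

[1,4,7,8,8,8,8,8,10,10,11,13,13,14,14,16,21,22]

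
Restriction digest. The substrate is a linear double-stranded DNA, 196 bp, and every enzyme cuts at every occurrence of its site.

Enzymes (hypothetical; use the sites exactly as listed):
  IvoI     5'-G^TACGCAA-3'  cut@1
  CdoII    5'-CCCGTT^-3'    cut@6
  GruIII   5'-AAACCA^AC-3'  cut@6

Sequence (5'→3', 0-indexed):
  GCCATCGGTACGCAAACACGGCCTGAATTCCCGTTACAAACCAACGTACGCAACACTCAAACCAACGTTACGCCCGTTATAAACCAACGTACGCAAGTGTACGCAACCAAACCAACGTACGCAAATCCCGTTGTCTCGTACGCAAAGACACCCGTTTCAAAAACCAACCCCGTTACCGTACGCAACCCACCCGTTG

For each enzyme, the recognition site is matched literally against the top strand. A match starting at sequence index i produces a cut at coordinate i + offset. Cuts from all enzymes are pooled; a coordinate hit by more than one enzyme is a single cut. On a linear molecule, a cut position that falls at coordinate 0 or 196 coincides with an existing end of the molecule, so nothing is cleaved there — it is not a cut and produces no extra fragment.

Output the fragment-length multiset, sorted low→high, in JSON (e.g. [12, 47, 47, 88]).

Site scan:
  IvoI (GTACGCAA, off=1): starts [7, 45, 88, 98, 116, 137, 177] → cuts [8, 46, 89, 99, 117, 138, 178]
  CdoII (CCCGTT, off=6): starts [29, 72, 126, 150, 168, 189] → cuts [35, 78, 132, 156, 174, 195]
  GruIII (AAACCAAC, off=6): starts [37, 58, 80, 108, 160] → cuts [43, 64, 86, 114, 166]

All cut coordinates (distinct, sorted): [8, 35, 43, 46, 64, 78, 86, 89, 99, 114, 117, 132, 138, 156, 166, 174, 178, 195]

Fragment lengths:
  [0,8): 8 bp
  [8,35): 27 bp
  [35,43): 8 bp
  [43,46): 3 bp
  [46,64): 18 bp
  [64,78): 14 bp
  [78,86): 8 bp
  [86,89): 3 bp
  [89,99): 10 bp
  [99,114): 15 bp
  [114,117): 3 bp
  [117,132): 15 bp
  [132,138): 6 bp
  [138,156): 18 bp
  [156,166): 10 bp
  [166,174): 8 bp
  [174,178): 4 bp
  [178,195): 17 bp
  [195,196): 1 bp

[1,3,3,3,4,6,8,8,8,8,10,10,14,15,15,17,18,18,27]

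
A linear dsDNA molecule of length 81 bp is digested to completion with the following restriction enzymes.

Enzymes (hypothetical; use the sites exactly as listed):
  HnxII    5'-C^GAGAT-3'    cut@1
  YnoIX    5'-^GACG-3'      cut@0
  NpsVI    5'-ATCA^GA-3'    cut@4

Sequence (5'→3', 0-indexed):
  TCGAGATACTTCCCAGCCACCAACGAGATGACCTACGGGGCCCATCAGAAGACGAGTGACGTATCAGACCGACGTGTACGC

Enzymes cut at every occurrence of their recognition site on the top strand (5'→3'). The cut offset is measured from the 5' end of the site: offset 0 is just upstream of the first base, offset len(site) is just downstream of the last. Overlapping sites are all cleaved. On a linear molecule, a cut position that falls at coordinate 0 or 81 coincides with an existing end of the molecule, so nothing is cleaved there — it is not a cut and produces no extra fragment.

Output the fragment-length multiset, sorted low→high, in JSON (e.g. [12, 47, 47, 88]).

Per-enzyme occurrences:
  HnxII (CGAGAT, off=1): starts [1, 23] → cuts [2, 24]
  YnoIX (GACG, off=0): starts [50, 57, 70] → cuts [50, 57, 70]
  NpsVI (ATCAGA, off=4): starts [43, 62] → cuts [47, 66]

All cut coordinates (distinct, sorted): [2, 24, 47, 50, 57, 66, 70]

Fragment lengths:
  [0,2): 2 bp
  [2,24): 22 bp
  [24,47): 23 bp
  [47,50): 3 bp
  [50,57): 7 bp
  [57,66): 9 bp
  [66,70): 4 bp
  [70,81): 11 bp

[2,3,4,7,9,11,22,23]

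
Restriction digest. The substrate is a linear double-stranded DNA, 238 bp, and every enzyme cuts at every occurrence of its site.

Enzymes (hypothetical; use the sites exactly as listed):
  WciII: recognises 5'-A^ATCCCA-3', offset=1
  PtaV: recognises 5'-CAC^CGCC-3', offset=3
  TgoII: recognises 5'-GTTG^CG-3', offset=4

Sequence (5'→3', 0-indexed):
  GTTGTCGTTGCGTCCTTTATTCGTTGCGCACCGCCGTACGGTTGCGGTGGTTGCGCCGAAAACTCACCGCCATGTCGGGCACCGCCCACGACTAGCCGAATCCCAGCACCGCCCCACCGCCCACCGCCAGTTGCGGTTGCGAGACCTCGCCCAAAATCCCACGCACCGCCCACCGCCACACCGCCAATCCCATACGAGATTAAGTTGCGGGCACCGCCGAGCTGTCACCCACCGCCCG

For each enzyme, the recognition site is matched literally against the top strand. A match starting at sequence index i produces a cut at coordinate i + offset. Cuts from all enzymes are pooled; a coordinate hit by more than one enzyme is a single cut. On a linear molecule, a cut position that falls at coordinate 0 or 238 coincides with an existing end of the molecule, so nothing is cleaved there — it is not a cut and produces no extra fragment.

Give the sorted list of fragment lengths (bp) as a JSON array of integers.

Scan for sites:
  WciII (AATCCCA, off=1): starts [98, 154, 185] → cuts [99, 155, 186]
  PtaV (CACCGCC, off=3): starts [28, 64, 79, 106, 114, 121, 163, 170, 178, 211, 229] → cuts [31, 67, 82, 109, 117, 124, 166, 173, 181, 214, 232]
  TgoII (GTTGCG, off=4): starts [6, 22, 40, 49, 129, 135, 203] → cuts [10, 26, 44, 53, 133, 139, 207]

Pooled cuts: [10, 26, 31, 44, 53, 67, 82, 99, 109, 117, 124, 133, 139, 155, 166, 173, 181, 186, 207, 214, 232]

Fragment lengths:
  [0,10): 10 bp
  [10,26): 16 bp
  [26,31): 5 bp
  [31,44): 13 bp
  [44,53): 9 bp
  [53,67): 14 bp
  [67,82): 15 bp
  [82,99): 17 bp
  [99,109): 10 bp
  [109,117): 8 bp
  [117,124): 7 bp
  [124,133): 9 bp
  [133,139): 6 bp
  [139,155): 16 bp
  [155,166): 11 bp
  [166,173): 7 bp
  [173,181): 8 bp
  [181,186): 5 bp
  [186,207): 21 bp
  [207,214): 7 bp
  [214,232): 18 bp
  [232,238): 6 bp

[5,5,6,6,7,7,7,8,8,9,9,10,10,11,13,14,15,16,16,17,18,21]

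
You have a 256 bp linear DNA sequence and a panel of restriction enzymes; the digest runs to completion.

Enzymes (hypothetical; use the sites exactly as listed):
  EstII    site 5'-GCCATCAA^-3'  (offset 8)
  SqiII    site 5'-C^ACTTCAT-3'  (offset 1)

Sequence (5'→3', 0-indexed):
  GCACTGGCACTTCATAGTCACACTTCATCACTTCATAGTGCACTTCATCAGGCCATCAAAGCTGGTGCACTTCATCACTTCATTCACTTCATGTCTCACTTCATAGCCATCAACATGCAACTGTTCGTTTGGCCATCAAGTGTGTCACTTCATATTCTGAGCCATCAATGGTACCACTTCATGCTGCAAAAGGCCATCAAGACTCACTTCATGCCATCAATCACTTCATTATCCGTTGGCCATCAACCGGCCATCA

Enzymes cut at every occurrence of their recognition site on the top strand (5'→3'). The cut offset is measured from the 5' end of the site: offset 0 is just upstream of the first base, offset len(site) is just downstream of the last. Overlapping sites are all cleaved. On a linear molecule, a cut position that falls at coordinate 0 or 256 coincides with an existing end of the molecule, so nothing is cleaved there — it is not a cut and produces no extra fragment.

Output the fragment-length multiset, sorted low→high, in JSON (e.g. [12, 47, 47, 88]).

Site scan:
  EstII GCCATCAA/8: at [51, 105, 131, 160, 192, 212, 238] ⇒ [59, 113, 139, 168, 200, 220, 246]
  SqiII CACTTCAT/1: at [7, 20, 28, 40, 67, 75, 84, 96, 145, 174, 204, 221] ⇒ [8, 21, 29, 41, 68, 76, 85, 97, 146, 175, 205, 222]

Pooled cuts: [8, 21, 29, 41, 59, 68, 76, 85, 97, 113, 139, 146, 168, 175, 200, 205, 220, 222, 246]

Fragments:
  [0,8): 8 bp
  [8,21): 13 bp
  [21,29): 8 bp
  [29,41): 12 bp
  [41,59): 18 bp
  [59,68): 9 bp
  [68,76): 8 bp
  [76,85): 9 bp
  [85,97): 12 bp
  [97,113): 16 bp
  [113,139): 26 bp
  [139,146): 7 bp
  [146,168): 22 bp
  [168,175): 7 bp
  [175,200): 25 bp
  [200,205): 5 bp
  [205,220): 15 bp
  [220,222): 2 bp
  [222,246): 24 bp
  [246,256): 10 bp

[2,5,7,7,8,8,8,9,9,10,12,12,13,15,16,18,22,24,25,26]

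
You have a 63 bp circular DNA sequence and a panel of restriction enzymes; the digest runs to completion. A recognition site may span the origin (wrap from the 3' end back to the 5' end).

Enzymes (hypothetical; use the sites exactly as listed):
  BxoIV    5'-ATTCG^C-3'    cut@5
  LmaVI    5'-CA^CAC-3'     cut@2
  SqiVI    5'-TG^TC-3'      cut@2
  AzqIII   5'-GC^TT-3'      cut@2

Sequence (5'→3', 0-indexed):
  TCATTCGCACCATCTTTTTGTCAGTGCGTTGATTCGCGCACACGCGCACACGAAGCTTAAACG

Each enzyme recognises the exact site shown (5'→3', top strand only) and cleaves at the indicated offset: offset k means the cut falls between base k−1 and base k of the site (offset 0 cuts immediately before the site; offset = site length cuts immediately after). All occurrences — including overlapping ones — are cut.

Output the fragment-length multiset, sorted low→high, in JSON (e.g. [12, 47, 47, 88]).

[4,8,8,13,14,16]

Scan for sites:
  BxoIV (ATTCGC, off=5): starts [2, 31] → cuts [7, 36]
  LmaVI (CACAC, off=2): starts [38, 46] → cuts [40, 48]
  SqiVI (TGTC, off=2): starts [18] → cuts [20]
  AzqIII (GCTT, off=2): starts [54] → cuts [56]

All cut coordinates (distinct, sorted): [7, 20, 36, 40, 48, 56]

Fragments:
  7→20: 13 bp
  20→36: 16 bp
  36→40: 4 bp
  40→48: 8 bp
  48→56: 8 bp
  56→7 (wrap): 63-56+7 = 14 bp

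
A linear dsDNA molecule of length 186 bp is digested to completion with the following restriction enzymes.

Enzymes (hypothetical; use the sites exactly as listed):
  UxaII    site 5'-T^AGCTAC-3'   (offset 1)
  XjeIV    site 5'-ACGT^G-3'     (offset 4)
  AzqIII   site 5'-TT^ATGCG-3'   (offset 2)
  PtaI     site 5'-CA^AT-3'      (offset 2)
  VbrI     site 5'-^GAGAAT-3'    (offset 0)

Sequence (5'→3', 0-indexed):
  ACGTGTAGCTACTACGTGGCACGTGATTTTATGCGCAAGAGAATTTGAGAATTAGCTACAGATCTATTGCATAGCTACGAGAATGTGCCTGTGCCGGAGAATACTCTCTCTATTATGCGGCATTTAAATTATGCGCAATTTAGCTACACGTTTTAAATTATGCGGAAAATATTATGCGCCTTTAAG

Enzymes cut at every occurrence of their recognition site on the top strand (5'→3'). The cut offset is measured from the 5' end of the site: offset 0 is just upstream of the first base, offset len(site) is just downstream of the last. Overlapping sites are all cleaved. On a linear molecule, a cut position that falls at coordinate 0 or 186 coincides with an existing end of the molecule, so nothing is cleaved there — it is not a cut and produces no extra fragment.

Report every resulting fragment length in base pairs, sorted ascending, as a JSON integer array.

Scan for sites:
  UxaII TAGCTAC/1: at [5, 52, 71, 140] ⇒ [6, 53, 72, 141]
  XjeIV ACGTG/4: at [0, 13, 20] ⇒ [4, 17, 24]
  AzqIII TTATGCG/2: at [28, 112, 128, 157, 171] ⇒ [30, 114, 130, 159, 173]
  PtaI CAAT/2: at [135] ⇒ [137]
  VbrI GAGAAT/0: at [38, 46, 78, 96] ⇒ [38, 46, 78, 96]

All cut coordinates (distinct, sorted): [4, 6, 17, 24, 30, 38, 46, 53, 72, 78, 96, 114, 130, 137, 141, 159, 173]

Fragments:
  [0,4): 4 bp
  [4,6): 2 bp
  [6,17): 11 bp
  [17,24): 7 bp
  [24,30): 6 bp
  [30,38): 8 bp
  [38,46): 8 bp
  [46,53): 7 bp
  [53,72): 19 bp
  [72,78): 6 bp
  [78,96): 18 bp
  [96,114): 18 bp
  [114,130): 16 bp
  [130,137): 7 bp
  [137,141): 4 bp
  [141,159): 18 bp
  [159,173): 14 bp
  [173,186): 13 bp

[2,4,4,6,6,7,7,7,8,8,11,13,14,16,18,18,18,19]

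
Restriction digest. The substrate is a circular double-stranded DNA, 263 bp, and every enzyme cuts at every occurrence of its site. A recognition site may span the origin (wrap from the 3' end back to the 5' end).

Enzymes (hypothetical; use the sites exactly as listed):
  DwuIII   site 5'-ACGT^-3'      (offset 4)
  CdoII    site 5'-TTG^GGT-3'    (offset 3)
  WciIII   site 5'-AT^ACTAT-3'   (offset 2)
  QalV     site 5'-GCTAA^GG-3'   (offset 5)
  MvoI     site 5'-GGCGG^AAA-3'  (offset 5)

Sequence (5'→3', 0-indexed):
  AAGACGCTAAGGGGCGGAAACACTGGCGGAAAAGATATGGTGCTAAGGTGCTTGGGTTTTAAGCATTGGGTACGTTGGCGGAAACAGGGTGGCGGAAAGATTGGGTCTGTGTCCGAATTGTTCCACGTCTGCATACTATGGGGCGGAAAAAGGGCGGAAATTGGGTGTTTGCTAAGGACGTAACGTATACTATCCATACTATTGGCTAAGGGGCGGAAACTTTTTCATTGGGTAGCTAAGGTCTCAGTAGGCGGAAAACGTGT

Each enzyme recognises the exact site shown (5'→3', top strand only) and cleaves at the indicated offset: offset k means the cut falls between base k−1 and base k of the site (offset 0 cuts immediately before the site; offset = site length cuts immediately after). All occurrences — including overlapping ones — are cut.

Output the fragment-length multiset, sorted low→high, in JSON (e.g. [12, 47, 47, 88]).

[2,5,6,6,6,6,7,7,7,7,8,8,9,9,11,12,12,12,12,12,14,14,14,15,17,25]

Per-enzyme occurrences:
  DwuIII ACGT/4: at [71, 124, 177, 182, 257] ⇒ [75, 128, 181, 186, 261]
  CdoII TTGGGT/3: at [51, 65, 100, 160, 227] ⇒ [54, 68, 103, 163, 230]
  WciIII ATACTAT/2: at [132, 186, 195] ⇒ [134, 188, 197]
  QalV GCTAAGG/5: at [5, 41, 170, 204, 234] ⇒ [10, 46, 175, 209, 239]
  MvoI GGCGGAAA/5: at [12, 24, 76, 90, 141, 152, 211, 249] ⇒ [17, 29, 81, 95, 146, 157, 216, 254]

Pooled cuts: [10, 17, 29, 46, 54, 68, 75, 81, 95, 103, 128, 134, 146, 157, 163, 175, 181, 186, 188, 197, 209, 216, 230, 239, 254, 261]

Fragments:
  10→17: 7 bp
  17→29: 12 bp
  29→46: 17 bp
  46→54: 8 bp
  54→68: 14 bp
  68→75: 7 bp
  75→81: 6 bp
  81→95: 14 bp
  95→103: 8 bp
  103→128: 25 bp
  128→134: 6 bp
  134→146: 12 bp
  146→157: 11 bp
  157→163: 6 bp
  163→175: 12 bp
  175→181: 6 bp
  181→186: 5 bp
  186→188: 2 bp
  188→197: 9 bp
  197→209: 12 bp
  209→216: 7 bp
  216→230: 14 bp
  230→239: 9 bp
  239→254: 15 bp
  254→261: 7 bp
  261→10 (wrap): 263-261+10 = 12 bp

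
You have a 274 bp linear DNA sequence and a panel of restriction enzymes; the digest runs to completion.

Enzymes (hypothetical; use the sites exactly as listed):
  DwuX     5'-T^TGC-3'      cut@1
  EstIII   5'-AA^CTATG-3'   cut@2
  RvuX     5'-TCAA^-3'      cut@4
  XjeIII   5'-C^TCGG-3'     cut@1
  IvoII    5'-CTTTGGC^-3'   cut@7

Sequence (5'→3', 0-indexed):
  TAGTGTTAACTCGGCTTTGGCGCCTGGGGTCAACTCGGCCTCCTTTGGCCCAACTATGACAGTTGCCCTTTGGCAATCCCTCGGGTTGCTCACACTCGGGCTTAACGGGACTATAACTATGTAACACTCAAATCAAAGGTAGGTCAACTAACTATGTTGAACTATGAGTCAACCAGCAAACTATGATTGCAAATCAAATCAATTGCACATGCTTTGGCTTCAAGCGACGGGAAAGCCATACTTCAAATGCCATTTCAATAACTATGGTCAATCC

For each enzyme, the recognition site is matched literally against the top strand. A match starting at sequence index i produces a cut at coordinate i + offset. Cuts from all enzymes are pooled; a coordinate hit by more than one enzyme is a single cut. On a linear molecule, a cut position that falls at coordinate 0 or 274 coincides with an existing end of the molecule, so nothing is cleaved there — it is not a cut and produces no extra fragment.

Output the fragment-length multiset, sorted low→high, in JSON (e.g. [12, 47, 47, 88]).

[1,1,3,3,4,4,5,5,5,6,6,7,8,9,10,10,10,10,10,11,11,11,11,12,12,15,15,15,21,23]

Per-enzyme occurrences:
  DwuX TTGC/1: at [62, 85, 186, 202] ⇒ [63, 86, 187, 203]
  EstIII AACTATG/2: at [51, 114, 149, 159, 178, 259] ⇒ [53, 116, 151, 161, 180, 261]
  RvuX TCAA/4: at [29, 127, 132, 143, 168, 193, 198, 219, 242, 254, 267] ⇒ [33, 131, 136, 147, 172, 197, 202, 223, 246, 258, 271]
  XjeIII CTCGG/1: at [9, 33, 79, 94] ⇒ [10, 34, 80, 95]
  IvoII CTTTGGC/7: at [14, 42, 67, 211] ⇒ [21, 49, 74, 218]

Pooled cuts: [10, 21, 33, 34, 49, 53, 63, 74, 80, 86, 95, 116, 131, 136, 147, 151, 161, 172, 180, 187, 197, 202, 203, 218, 223, 246, 258, 261, 271]

Fragment lengths:
  [0,10): 10 bp
  [10,21): 11 bp
  [21,33): 12 bp
  [33,34): 1 bp
  [34,49): 15 bp
  [49,53): 4 bp
  [53,63): 10 bp
  [63,74): 11 bp
  [74,80): 6 bp
  [80,86): 6 bp
  [86,95): 9 bp
  [95,116): 21 bp
  [116,131): 15 bp
  [131,136): 5 bp
  [136,147): 11 bp
  [147,151): 4 bp
  [151,161): 10 bp
  [161,172): 11 bp
  [172,180): 8 bp
  [180,187): 7 bp
  [187,197): 10 bp
  [197,202): 5 bp
  [202,203): 1 bp
  [203,218): 15 bp
  [218,223): 5 bp
  [223,246): 23 bp
  [246,258): 12 bp
  [258,261): 3 bp
  [261,271): 10 bp
  [271,274): 3 bp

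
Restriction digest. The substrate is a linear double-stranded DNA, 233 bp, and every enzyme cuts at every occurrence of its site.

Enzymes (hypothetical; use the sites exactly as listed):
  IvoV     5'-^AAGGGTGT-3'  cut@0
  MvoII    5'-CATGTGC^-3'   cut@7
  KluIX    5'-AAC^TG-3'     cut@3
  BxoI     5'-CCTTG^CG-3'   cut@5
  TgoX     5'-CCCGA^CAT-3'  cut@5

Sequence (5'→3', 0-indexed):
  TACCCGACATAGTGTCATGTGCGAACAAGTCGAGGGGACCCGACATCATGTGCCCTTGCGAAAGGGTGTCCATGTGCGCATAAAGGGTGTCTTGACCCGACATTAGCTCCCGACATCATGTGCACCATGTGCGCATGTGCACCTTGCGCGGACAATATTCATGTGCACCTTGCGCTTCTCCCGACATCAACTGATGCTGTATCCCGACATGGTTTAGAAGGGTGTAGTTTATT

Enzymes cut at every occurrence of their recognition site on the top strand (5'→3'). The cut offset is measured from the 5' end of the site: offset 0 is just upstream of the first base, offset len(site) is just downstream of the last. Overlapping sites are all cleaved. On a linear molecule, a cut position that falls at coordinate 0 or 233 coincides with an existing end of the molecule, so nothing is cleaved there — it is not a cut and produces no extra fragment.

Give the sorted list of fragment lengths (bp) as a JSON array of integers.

[3,5,5,6,6,7,7,8,9,10,10,10,12,13,15,16,16,16,18,20,21]

Scan for sites:
  IvoV AAGGGTGT/0: at [61, 82, 217] ⇒ [61, 82, 217]
  MvoII CATGTGC/7: at [15, 46, 70, 116, 125, 133, 159] ⇒ [22, 53, 77, 123, 132, 140, 166]
  KluIX AACTG/3: at [188] ⇒ [191]
  BxoI CCTTGCG/5: at [53, 141, 167] ⇒ [58, 146, 172]
  TgoX CCCGACAT/5: at [2, 38, 95, 108, 179, 202] ⇒ [7, 43, 100, 113, 184, 207]

All cut coordinates (distinct, sorted): [7, 22, 43, 53, 58, 61, 77, 82, 100, 113, 123, 132, 140, 146, 166, 172, 184, 191, 207, 217]

Fragment lengths:
  [0,7): 7 bp
  [7,22): 15 bp
  [22,43): 21 bp
  [43,53): 10 bp
  [53,58): 5 bp
  [58,61): 3 bp
  [61,77): 16 bp
  [77,82): 5 bp
  [82,100): 18 bp
  [100,113): 13 bp
  [113,123): 10 bp
  [123,132): 9 bp
  [132,140): 8 bp
  [140,146): 6 bp
  [146,166): 20 bp
  [166,172): 6 bp
  [172,184): 12 bp
  [184,191): 7 bp
  [191,207): 16 bp
  [207,217): 10 bp
  [217,233): 16 bp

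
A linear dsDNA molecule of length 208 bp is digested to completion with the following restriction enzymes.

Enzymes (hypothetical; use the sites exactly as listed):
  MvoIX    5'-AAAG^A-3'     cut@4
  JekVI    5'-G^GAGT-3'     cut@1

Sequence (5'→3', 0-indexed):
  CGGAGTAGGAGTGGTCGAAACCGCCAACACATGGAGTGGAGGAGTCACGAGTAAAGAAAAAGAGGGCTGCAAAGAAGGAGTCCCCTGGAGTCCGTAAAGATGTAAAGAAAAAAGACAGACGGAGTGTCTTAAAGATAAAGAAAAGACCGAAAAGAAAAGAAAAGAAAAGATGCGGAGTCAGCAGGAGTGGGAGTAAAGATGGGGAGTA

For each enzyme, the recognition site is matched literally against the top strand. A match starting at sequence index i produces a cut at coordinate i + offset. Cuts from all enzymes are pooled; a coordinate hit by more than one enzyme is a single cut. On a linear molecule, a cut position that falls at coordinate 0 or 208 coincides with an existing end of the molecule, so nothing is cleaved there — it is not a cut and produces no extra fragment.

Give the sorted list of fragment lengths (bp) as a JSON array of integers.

[2,3,5,5,5,5,5,5,5,6,6,6,6,7,7,8,8,8,9,10,10,12,12,13,15,25]

Scan for sites:
  MvoIX (AAAGA, off=4): starts [52, 58, 70, 95, 103, 110, 130, 136, 141, 150, 155, 160, 165, 194] → cuts [56, 62, 74, 99, 107, 114, 134, 140, 145, 154, 159, 164, 169, 198]
  JekVI (GGAGT, off=1): starts [1, 7, 32, 40, 76, 86, 120, 173, 183, 189, 202] → cuts [2, 8, 33, 41, 77, 87, 121, 174, 184, 190, 203]

All cut coordinates (distinct, sorted): [2, 8, 33, 41, 56, 62, 74, 77, 87, 99, 107, 114, 121, 134, 140, 145, 154, 159, 164, 169, 174, 184, 190, 198, 203]

Fragments:
  [0,2): 2 bp
  [2,8): 6 bp
  [8,33): 25 bp
  [33,41): 8 bp
  [41,56): 15 bp
  [56,62): 6 bp
  [62,74): 12 bp
  [74,77): 3 bp
  [77,87): 10 bp
  [87,99): 12 bp
  [99,107): 8 bp
  [107,114): 7 bp
  [114,121): 7 bp
  [121,134): 13 bp
  [134,140): 6 bp
  [140,145): 5 bp
  [145,154): 9 bp
  [154,159): 5 bp
  [159,164): 5 bp
  [164,169): 5 bp
  [169,174): 5 bp
  [174,184): 10 bp
  [184,190): 6 bp
  [190,198): 8 bp
  [198,203): 5 bp
  [203,208): 5 bp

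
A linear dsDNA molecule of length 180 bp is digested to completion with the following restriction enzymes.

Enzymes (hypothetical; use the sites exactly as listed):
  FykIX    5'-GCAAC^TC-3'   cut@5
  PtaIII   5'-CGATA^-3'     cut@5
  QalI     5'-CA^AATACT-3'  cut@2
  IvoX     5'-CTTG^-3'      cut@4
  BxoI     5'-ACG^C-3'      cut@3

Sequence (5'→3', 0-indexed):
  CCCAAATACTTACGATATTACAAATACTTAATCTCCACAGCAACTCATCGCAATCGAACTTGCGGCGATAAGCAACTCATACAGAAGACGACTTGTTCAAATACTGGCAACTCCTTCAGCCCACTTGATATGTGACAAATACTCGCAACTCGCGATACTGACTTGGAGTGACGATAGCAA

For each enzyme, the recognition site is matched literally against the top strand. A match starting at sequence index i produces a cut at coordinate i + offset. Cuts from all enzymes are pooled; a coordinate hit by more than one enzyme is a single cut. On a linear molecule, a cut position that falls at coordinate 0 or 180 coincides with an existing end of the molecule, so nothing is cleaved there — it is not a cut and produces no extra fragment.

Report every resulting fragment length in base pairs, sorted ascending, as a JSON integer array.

[4,4,4,5,6,8,8,8,10,11,12,12,13,16,18,19,22]

Scan for sites:
  FykIX GCAACTC/5: at [39, 71, 106, 144] ⇒ [44, 76, 111, 149]
  PtaIII CGATA/5: at [12, 65, 152, 171] ⇒ [17, 70, 157, 176]
  QalI CAAATACT/2: at [2, 20, 97, 135] ⇒ [4, 22, 99, 137]
  IvoX CTTG/4: at [58, 91, 123, 161] ⇒ [62, 95, 127, 165]
  BxoI (ACGC, off=3): no sites

Pooled cuts: [4, 17, 22, 44, 62, 70, 76, 95, 99, 111, 127, 137, 149, 157, 165, 176]

Fragment lengths:
  [0,4): 4 bp
  [4,17): 13 bp
  [17,22): 5 bp
  [22,44): 22 bp
  [44,62): 18 bp
  [62,70): 8 bp
  [70,76): 6 bp
  [76,95): 19 bp
  [95,99): 4 bp
  [99,111): 12 bp
  [111,127): 16 bp
  [127,137): 10 bp
  [137,149): 12 bp
  [149,157): 8 bp
  [157,165): 8 bp
  [165,176): 11 bp
  [176,180): 4 bp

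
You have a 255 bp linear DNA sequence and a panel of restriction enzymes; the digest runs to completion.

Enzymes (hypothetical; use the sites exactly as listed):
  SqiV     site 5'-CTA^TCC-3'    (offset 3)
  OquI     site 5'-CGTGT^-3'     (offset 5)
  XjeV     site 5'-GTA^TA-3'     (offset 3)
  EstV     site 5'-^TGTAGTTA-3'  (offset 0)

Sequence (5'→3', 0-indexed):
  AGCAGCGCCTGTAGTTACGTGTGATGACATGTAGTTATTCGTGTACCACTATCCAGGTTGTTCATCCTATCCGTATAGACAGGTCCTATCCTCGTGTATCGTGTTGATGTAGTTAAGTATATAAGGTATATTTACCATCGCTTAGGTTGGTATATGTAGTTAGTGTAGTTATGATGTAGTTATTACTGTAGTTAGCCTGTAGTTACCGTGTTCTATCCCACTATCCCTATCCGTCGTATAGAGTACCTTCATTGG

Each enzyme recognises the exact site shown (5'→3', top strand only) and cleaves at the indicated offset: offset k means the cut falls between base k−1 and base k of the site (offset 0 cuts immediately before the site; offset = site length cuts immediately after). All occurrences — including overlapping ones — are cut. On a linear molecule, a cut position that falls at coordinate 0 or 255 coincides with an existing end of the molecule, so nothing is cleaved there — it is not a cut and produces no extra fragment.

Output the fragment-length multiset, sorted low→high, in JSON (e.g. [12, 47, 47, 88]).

Per-enzyme occurrences:
  SqiV (CTATCC, off=3): starts [48, 66, 85, 212, 220, 226] → cuts [51, 69, 88, 215, 223, 229]
  OquI (CGTGT, off=5): starts [17, 39, 92, 99, 206] → cuts [22, 44, 97, 104, 211]
  XjeV (GTATA, off=3): starts [72, 116, 125, 149, 235] → cuts [75, 119, 128, 152, 238]
  EstV (TGTAGTTA, off=0): starts [9, 29, 107, 154, 163, 174, 186, 197] → cuts [9, 29, 107, 154, 163, 174, 186, 197]

Pooled cuts: [9, 22, 29, 44, 51, 69, 75, 88, 97, 104, 107, 119, 128, 152, 154, 163, 174, 186, 197, 211, 215, 223, 229, 238]

Fragment lengths:
  [0,9): 9 bp
  [9,22): 13 bp
  [22,29): 7 bp
  [29,44): 15 bp
  [44,51): 7 bp
  [51,69): 18 bp
  [69,75): 6 bp
  [75,88): 13 bp
  [88,97): 9 bp
  [97,104): 7 bp
  [104,107): 3 bp
  [107,119): 12 bp
  [119,128): 9 bp
  [128,152): 24 bp
  [152,154): 2 bp
  [154,163): 9 bp
  [163,174): 11 bp
  [174,186): 12 bp
  [186,197): 11 bp
  [197,211): 14 bp
  [211,215): 4 bp
  [215,223): 8 bp
  [223,229): 6 bp
  [229,238): 9 bp
  [238,255): 17 bp

[2,3,4,6,6,7,7,7,8,9,9,9,9,9,11,11,12,12,13,13,14,15,17,18,24]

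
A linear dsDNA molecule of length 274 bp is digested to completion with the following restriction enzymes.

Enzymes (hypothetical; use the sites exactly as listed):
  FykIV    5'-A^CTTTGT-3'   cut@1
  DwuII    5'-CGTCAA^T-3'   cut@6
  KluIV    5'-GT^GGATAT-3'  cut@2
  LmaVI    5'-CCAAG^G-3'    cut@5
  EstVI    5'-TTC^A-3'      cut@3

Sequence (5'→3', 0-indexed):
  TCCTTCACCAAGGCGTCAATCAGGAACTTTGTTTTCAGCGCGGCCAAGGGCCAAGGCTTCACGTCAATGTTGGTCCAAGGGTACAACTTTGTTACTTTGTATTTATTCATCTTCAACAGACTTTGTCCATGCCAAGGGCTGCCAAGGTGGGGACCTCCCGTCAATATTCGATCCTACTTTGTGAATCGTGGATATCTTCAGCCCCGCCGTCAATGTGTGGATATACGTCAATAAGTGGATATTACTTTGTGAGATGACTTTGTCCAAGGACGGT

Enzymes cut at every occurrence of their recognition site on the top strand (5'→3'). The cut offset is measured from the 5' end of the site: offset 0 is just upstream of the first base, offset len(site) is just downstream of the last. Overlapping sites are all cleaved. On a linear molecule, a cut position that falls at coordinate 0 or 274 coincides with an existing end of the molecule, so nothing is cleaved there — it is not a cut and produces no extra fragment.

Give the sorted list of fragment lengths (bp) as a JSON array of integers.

[5,5,5,6,6,6,6,6,7,7,7,7,7,8,8,10,10,10,11,12,12,12,13,13,13,14,14,16,18]

Scan for sites:
  FykIV ACTTTGT/1: at [25, 85, 93, 119, 175, 243, 256] ⇒ [26, 86, 94, 120, 176, 244, 257]
  DwuII CGTCAAT/6: at [13, 61, 158, 207, 225] ⇒ [19, 67, 164, 213, 231]
  KluIV GTGGATAT/2: at [187, 216, 234] ⇒ [189, 218, 236]
  LmaVI CCAAGG/5: at [7, 43, 50, 74, 131, 141, 263] ⇒ [12, 48, 55, 79, 136, 146, 268]
  EstVI TTCA/3: at [3, 33, 57, 105, 111, 196] ⇒ [6, 36, 60, 108, 114, 199]

All cut coordinates (distinct, sorted): [6, 12, 19, 26, 36, 48, 55, 60, 67, 79, 86, 94, 108, 114, 120, 136, 146, 164, 176, 189, 199, 213, 218, 231, 236, 244, 257, 268]

Fragments:
  [0,6): 6 bp
  [6,12): 6 bp
  [12,19): 7 bp
  [19,26): 7 bp
  [26,36): 10 bp
  [36,48): 12 bp
  [48,55): 7 bp
  [55,60): 5 bp
  [60,67): 7 bp
  [67,79): 12 bp
  [79,86): 7 bp
  [86,94): 8 bp
  [94,108): 14 bp
  [108,114): 6 bp
  [114,120): 6 bp
  [120,136): 16 bp
  [136,146): 10 bp
  [146,164): 18 bp
  [164,176): 12 bp
  [176,189): 13 bp
  [189,199): 10 bp
  [199,213): 14 bp
  [213,218): 5 bp
  [218,231): 13 bp
  [231,236): 5 bp
  [236,244): 8 bp
  [244,257): 13 bp
  [257,268): 11 bp
  [268,274): 6 bp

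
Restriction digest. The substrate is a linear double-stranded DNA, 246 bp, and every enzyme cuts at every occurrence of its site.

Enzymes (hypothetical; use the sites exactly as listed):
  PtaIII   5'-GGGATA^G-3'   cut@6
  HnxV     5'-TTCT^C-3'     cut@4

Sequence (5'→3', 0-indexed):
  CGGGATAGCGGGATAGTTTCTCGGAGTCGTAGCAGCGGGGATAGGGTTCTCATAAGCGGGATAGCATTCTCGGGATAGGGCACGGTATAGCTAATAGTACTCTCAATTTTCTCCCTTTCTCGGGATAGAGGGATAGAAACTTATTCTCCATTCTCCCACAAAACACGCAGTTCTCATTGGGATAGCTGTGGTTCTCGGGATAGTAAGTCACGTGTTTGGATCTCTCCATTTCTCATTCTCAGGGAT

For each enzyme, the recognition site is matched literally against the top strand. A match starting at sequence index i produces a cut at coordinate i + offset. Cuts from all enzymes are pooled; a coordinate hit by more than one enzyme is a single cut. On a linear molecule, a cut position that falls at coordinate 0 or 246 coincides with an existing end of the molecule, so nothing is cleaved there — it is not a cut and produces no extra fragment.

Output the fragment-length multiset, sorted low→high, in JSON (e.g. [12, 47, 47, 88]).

Scan for sites:
  PtaIII (GGGATAG, off=6): starts [1, 9, 37, 57, 71, 121, 129, 178, 196] → cuts [7, 15, 43, 63, 77, 127, 135, 184, 202]
  HnxV (TTCTC, off=4): starts [17, 46, 66, 108, 116, 143, 150, 170, 191, 229, 235] → cuts [21, 50, 70, 112, 120, 147, 154, 174, 195, 233, 239]

Pooled cuts: [7, 15, 21, 43, 50, 63, 70, 77, 112, 120, 127, 135, 147, 154, 174, 184, 195, 202, 233, 239]

Fragment lengths:
  [0,7): 7 bp
  [7,15): 8 bp
  [15,21): 6 bp
  [21,43): 22 bp
  [43,50): 7 bp
  [50,63): 13 bp
  [63,70): 7 bp
  [70,77): 7 bp
  [77,112): 35 bp
  [112,120): 8 bp
  [120,127): 7 bp
  [127,135): 8 bp
  [135,147): 12 bp
  [147,154): 7 bp
  [154,174): 20 bp
  [174,184): 10 bp
  [184,195): 11 bp
  [195,202): 7 bp
  [202,233): 31 bp
  [233,239): 6 bp
  [239,246): 7 bp

[6,6,7,7,7,7,7,7,7,7,8,8,8,10,11,12,13,20,22,31,35]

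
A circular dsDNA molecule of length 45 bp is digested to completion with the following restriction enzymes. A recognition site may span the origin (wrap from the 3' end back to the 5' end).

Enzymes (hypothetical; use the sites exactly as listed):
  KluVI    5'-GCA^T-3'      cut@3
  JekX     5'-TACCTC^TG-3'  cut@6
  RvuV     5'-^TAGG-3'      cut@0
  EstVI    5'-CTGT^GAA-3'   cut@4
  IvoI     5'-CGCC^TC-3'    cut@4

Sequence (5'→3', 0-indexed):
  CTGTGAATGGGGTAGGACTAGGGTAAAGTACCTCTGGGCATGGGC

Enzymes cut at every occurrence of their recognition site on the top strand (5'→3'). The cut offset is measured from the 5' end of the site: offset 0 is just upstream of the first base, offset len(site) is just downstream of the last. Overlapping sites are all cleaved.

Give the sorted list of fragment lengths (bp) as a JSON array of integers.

Site scan:
  KluVI GCAT/3: at [37] ⇒ [40]
  JekX TACCTCTG/6: at [28] ⇒ [34]
  RvuV TAGG/0: at [12, 18] ⇒ [12, 18]
  EstVI CTGTGAA/4: at [0] ⇒ [4]
  IvoI (CGCCTC, off=4): no sites

Pooled cuts: [4, 12, 18, 34, 40]

Fragment lengths:
  4→12: 8 bp
  12→18: 6 bp
  18→34: 16 bp
  34→40: 6 bp
  40→4 (wrap): 45-40+4 = 9 bp

[6,6,8,9,16]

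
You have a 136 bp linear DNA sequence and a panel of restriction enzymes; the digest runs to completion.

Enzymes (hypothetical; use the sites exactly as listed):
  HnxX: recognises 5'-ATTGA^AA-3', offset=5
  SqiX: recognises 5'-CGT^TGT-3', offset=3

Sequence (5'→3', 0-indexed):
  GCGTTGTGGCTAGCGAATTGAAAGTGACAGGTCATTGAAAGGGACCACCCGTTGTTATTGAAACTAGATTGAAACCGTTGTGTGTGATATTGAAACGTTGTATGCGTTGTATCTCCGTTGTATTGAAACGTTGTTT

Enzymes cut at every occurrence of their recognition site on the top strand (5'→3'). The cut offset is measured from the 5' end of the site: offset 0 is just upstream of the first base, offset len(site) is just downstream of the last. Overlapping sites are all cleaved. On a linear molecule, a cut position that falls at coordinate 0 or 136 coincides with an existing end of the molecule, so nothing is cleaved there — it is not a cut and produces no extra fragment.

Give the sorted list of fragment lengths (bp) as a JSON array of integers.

[4,5,5,5,6,8,9,9,11,11,14,15,17,17]

Per-enzyme occurrences:
  HnxX ATTGAAA/5: at [16, 33, 56, 67, 88, 121] ⇒ [21, 38, 61, 72, 93, 126]
  SqiX CGTTGT/3: at [1, 49, 75, 95, 104, 115, 128] ⇒ [4, 52, 78, 98, 107, 118, 131]

Pooled cuts: [4, 21, 38, 52, 61, 72, 78, 93, 98, 107, 118, 126, 131]

Fragment lengths:
  [0,4): 4 bp
  [4,21): 17 bp
  [21,38): 17 bp
  [38,52): 14 bp
  [52,61): 9 bp
  [61,72): 11 bp
  [72,78): 6 bp
  [78,93): 15 bp
  [93,98): 5 bp
  [98,107): 9 bp
  [107,118): 11 bp
  [118,126): 8 bp
  [126,131): 5 bp
  [131,136): 5 bp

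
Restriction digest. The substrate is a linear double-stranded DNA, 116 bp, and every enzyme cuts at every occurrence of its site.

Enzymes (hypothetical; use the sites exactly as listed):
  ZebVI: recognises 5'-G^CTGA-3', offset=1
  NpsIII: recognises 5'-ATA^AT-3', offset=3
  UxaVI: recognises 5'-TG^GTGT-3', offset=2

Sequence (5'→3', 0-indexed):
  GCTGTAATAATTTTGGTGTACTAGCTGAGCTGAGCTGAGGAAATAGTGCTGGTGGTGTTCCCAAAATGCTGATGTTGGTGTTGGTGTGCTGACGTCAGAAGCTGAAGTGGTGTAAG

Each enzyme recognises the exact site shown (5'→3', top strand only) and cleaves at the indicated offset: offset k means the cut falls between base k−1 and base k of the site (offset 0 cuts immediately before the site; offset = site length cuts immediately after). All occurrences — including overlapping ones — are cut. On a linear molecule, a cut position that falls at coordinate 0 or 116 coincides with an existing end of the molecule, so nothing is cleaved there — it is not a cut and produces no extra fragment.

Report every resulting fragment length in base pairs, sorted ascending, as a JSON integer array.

Per-enzyme occurrences:
  ZebVI (GCTGA, off=1): starts [23, 28, 33, 67, 87, 100] → cuts [24, 29, 34, 68, 88, 101]
  NpsIII (ATAAT, off=3): starts [6] → cuts [9]
  UxaVI (TGGTGT, off=2): starts [13, 52, 75, 81, 107] → cuts [15, 54, 77, 83, 109]

All cut coordinates (distinct, sorted): [9, 15, 24, 29, 34, 54, 68, 77, 83, 88, 101, 109]

Fragments:
  [0,9): 9 bp
  [9,15): 6 bp
  [15,24): 9 bp
  [24,29): 5 bp
  [29,34): 5 bp
  [34,54): 20 bp
  [54,68): 14 bp
  [68,77): 9 bp
  [77,83): 6 bp
  [83,88): 5 bp
  [88,101): 13 bp
  [101,109): 8 bp
  [109,116): 7 bp

[5,5,5,6,6,7,8,9,9,9,13,14,20]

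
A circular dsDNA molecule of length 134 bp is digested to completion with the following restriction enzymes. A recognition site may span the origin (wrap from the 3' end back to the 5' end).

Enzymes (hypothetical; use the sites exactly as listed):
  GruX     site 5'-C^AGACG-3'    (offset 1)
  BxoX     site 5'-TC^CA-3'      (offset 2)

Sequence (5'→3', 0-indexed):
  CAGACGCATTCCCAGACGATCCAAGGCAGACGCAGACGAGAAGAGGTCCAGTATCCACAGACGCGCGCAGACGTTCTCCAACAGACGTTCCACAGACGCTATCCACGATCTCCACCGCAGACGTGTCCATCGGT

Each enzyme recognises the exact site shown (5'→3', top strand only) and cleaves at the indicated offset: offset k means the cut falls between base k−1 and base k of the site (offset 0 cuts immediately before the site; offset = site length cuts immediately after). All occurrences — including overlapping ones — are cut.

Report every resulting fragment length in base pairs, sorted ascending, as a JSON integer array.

Scan for sites:
  GruX CAGACG/1: at [0, 12, 26, 32, 57, 67, 81, 92, 117] ⇒ [1, 13, 27, 33, 58, 68, 82, 93, 118]
  BxoX TCCA/2: at [19, 46, 53, 76, 88, 101, 110, 125] ⇒ [21, 48, 55, 78, 90, 103, 112, 127]

Pooled cuts: [1, 13, 21, 27, 33, 48, 55, 58, 68, 78, 82, 90, 93, 103, 112, 118, 127]

Fragment lengths:
  1→13: 12 bp
  13→21: 8 bp
  21→27: 6 bp
  27→33: 6 bp
  33→48: 15 bp
  48→55: 7 bp
  55→58: 3 bp
  58→68: 10 bp
  68→78: 10 bp
  78→82: 4 bp
  82→90: 8 bp
  90→93: 3 bp
  93→103: 10 bp
  103→112: 9 bp
  112→118: 6 bp
  118→127: 9 bp
  127→1 (wrap): 134-127+1 = 8 bp

[3,3,4,6,6,6,7,8,8,8,9,9,10,10,10,12,15]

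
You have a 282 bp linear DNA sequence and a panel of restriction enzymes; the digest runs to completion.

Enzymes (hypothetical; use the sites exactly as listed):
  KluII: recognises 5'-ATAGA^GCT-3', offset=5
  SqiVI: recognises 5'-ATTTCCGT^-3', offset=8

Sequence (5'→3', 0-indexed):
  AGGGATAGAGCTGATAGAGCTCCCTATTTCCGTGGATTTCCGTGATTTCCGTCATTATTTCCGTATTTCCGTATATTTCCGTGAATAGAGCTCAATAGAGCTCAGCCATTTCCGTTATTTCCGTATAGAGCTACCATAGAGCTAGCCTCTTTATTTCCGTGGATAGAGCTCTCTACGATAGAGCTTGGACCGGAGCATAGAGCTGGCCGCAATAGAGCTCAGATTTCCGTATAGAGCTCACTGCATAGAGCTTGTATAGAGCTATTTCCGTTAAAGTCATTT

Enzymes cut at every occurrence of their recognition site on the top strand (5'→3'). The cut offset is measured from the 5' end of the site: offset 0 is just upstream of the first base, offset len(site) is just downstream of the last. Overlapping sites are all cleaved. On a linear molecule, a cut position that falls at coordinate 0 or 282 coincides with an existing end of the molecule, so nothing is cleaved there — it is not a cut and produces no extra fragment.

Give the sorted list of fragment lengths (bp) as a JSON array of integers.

[5,5,7,7,8,9,9,9,9,10,10,10,11,11,11,11,12,14,14,15,15,15,16,19,20]

Per-enzyme occurrences:
  KluII ATAGAGCT/5: at [4, 13, 84, 94, 124, 135, 162, 177, 196, 211, 230, 244, 255] ⇒ [9, 18, 89, 99, 129, 140, 167, 182, 201, 216, 235, 249, 260]
  SqiVI ATTTCCGT/8: at [25, 35, 44, 56, 64, 74, 107, 116, 152, 222, 263] ⇒ [33, 43, 52, 64, 72, 82, 115, 124, 160, 230, 271]

All cut coordinates (distinct, sorted): [9, 18, 33, 43, 52, 64, 72, 82, 89, 99, 115, 124, 129, 140, 160, 167, 182, 201, 216, 230, 235, 249, 260, 271]

Fragments:
  [0,9): 9 bp
  [9,18): 9 bp
  [18,33): 15 bp
  [33,43): 10 bp
  [43,52): 9 bp
  [52,64): 12 bp
  [64,72): 8 bp
  [72,82): 10 bp
  [82,89): 7 bp
  [89,99): 10 bp
  [99,115): 16 bp
  [115,124): 9 bp
  [124,129): 5 bp
  [129,140): 11 bp
  [140,160): 20 bp
  [160,167): 7 bp
  [167,182): 15 bp
  [182,201): 19 bp
  [201,216): 15 bp
  [216,230): 14 bp
  [230,235): 5 bp
  [235,249): 14 bp
  [249,260): 11 bp
  [260,271): 11 bp
  [271,282): 11 bp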